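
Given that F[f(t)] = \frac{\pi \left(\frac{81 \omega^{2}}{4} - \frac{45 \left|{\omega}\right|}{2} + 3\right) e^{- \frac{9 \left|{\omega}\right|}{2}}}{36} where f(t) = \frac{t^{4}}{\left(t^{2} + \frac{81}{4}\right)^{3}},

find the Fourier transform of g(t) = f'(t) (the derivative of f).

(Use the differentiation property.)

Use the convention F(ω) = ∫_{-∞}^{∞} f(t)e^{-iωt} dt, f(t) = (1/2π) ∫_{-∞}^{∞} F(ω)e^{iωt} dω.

F[g](ω) = \frac{i \pi \omega \left(27 \omega^{2} - 30 \left|{\omega}\right| + 4\right) e^{- \frac{9 \left|{\omega}\right|}{2}}}{48}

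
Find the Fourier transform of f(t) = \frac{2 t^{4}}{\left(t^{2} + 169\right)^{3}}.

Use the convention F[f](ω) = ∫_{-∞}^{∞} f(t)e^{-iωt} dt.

F(ω) = \frac{\pi \left(169 \omega^{2} - 65 \left|{\omega}\right| + 3\right) e^{- 13 \left|{\omega}\right|}}{52}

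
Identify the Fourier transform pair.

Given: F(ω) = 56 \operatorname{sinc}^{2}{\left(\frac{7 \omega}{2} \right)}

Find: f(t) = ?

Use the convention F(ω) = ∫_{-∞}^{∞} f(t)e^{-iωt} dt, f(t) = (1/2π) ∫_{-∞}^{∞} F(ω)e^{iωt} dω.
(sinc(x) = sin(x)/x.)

f(t) = 8 \left(\begin{cases} 1 - \frac{\left|{t}\right|}{7} & \text{for}\: \left|{t}\right| < 7 \\0 & \text{otherwise} \end{cases}\right)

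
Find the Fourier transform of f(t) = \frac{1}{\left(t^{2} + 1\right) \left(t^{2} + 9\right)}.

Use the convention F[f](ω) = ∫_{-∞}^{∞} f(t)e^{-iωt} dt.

F(ω) = \frac{\pi e^{- \left|{\omega}\right|}}{8} - \frac{\pi e^{- 3 \left|{\omega}\right|}}{24}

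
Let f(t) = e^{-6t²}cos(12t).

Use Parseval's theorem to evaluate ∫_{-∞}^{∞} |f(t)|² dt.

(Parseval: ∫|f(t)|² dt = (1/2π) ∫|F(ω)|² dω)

∫|f(t)|² dt = \frac{\sqrt{3} \sqrt{\pi} \left(1 + e^{12}\right)}{12 e^{12}}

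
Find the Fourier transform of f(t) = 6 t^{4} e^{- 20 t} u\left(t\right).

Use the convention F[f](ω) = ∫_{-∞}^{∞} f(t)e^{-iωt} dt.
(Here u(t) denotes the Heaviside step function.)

F(ω) = \frac{144}{\left(i \omega + 20\right)^{5}}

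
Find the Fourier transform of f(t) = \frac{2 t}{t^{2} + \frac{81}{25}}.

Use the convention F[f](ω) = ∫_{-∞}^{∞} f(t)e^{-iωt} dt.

F(ω) = - 2 i \pi e^{- \frac{9 \left|{\omega}\right|}{5}} \operatorname{sign}{\left(\omega \right)}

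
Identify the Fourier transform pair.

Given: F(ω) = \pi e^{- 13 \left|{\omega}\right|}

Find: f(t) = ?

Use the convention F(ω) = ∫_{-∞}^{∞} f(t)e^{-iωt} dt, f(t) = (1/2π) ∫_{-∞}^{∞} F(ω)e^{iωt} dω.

f(t) = \frac{13}{t^{2} + 169}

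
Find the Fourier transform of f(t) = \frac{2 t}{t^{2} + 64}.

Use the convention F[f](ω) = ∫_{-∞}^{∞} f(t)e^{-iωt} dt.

F(ω) = - 2 i \pi e^{- 8 \left|{\omega}\right|} \operatorname{sign}{\left(\omega \right)}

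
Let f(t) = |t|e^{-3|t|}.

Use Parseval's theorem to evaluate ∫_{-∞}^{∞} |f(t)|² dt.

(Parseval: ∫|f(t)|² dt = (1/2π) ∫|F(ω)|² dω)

∫|f(t)|² dt = \frac{1}{54}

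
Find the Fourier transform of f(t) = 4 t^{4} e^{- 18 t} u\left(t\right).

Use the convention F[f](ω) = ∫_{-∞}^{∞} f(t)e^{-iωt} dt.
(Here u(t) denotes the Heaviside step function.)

F(ω) = \frac{96}{\left(i \omega + 18\right)^{5}}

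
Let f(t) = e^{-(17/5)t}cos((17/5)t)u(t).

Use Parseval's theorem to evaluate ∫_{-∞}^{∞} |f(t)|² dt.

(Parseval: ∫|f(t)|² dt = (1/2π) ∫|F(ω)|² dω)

∫|f(t)|² dt = \frac{15}{136}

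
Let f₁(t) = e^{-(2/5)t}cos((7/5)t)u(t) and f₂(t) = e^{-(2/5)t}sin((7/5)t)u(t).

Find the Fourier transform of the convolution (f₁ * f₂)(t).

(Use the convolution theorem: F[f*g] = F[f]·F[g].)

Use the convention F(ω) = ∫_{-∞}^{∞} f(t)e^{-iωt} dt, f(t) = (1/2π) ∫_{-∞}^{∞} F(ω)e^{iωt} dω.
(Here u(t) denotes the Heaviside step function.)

F[f₁*f₂](ω) = \frac{175 \left(5 i \omega + 2\right)}{\left(\left(5 i \omega + 2\right)^{2} + 49\right)^{2}}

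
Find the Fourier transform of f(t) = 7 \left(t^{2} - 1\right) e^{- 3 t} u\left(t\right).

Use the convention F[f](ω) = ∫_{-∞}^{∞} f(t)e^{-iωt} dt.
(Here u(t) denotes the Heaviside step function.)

F(ω) = \frac{7 \left(2 i \omega - \left(i \omega + 3\right)^{3} + 6\right)}{\left(i \omega + 3\right)^{4}}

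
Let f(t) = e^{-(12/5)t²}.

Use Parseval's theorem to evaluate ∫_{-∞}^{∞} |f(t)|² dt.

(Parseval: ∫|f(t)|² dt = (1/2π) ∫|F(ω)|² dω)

∫|f(t)|² dt = \frac{\sqrt{30} \sqrt{\pi}}{12}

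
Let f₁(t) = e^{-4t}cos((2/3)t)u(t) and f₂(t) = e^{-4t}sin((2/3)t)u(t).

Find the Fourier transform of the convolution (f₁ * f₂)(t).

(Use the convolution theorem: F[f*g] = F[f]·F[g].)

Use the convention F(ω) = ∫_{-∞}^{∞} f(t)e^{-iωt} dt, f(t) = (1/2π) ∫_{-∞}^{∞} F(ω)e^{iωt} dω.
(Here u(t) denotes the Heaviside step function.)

F[f₁*f₂](ω) = \frac{54 \left(i \omega + 4\right)}{\left(9 \left(i \omega + 4\right)^{2} + 4\right)^{2}}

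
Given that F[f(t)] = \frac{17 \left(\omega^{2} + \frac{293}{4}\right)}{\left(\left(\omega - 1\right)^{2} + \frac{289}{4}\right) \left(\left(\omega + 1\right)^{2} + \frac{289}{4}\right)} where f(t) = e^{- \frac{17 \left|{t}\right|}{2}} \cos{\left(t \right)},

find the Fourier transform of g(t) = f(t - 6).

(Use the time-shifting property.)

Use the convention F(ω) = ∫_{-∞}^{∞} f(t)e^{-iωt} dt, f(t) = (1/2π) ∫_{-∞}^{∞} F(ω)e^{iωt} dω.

F[g](ω) = \frac{68 \left(4 \omega^{2} + 293\right) e^{- 6 i \omega}}{16 \omega^{4} + 2280 \omega^{2} + 85849}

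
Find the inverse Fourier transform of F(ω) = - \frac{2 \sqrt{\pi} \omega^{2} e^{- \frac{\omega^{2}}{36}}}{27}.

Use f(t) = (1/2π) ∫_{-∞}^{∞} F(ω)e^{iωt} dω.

f(t) = 2 \left(36 t^{2} - 2\right) e^{- 9 t^{2}}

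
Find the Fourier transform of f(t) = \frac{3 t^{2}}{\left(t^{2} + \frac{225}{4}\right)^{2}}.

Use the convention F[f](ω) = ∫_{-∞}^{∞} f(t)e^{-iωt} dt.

F(ω) = \frac{\pi \left(2 - 15 \left|{\omega}\right|\right) e^{- \frac{15 \left|{\omega}\right|}{2}}}{10}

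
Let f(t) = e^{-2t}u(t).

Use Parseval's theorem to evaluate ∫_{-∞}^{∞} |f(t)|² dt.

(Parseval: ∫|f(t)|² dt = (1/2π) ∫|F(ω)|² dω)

∫|f(t)|² dt = \frac{1}{4}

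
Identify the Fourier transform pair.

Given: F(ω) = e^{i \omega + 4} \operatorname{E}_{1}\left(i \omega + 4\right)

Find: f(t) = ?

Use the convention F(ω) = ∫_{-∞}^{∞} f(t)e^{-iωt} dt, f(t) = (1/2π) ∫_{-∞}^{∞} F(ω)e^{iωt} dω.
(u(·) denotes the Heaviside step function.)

f(t) = \frac{e^{- 4 t} u\left(t\right)}{t + 1}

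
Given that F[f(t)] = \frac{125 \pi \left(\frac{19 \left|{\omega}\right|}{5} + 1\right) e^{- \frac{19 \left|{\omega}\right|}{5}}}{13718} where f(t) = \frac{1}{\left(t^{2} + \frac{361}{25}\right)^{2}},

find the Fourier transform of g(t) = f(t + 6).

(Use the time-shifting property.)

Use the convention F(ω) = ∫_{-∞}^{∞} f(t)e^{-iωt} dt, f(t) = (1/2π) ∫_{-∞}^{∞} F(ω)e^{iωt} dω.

F[g](ω) = \frac{25 \pi \left(19 \left|{\omega}\right| + 5\right) e^{6 i \omega - \frac{19 \left|{\omega}\right|}{5}}}{13718}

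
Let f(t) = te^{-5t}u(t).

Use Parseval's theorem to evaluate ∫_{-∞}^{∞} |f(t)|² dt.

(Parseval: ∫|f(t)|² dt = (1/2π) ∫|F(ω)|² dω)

∫|f(t)|² dt = \frac{1}{500}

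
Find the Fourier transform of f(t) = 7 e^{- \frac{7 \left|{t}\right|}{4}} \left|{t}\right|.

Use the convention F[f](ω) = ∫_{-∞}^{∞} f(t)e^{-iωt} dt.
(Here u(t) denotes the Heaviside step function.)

F(ω) = \frac{224 \left(49 - 16 \omega^{2}\right)}{\left(16 \omega^{2} + 49\right)^{2}}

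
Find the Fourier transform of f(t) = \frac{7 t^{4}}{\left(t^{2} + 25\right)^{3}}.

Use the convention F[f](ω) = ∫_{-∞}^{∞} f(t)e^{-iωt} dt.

F(ω) = \frac{7 \pi \left(25 \omega^{2} - 25 \left|{\omega}\right| + 3\right) e^{- 5 \left|{\omega}\right|}}{40}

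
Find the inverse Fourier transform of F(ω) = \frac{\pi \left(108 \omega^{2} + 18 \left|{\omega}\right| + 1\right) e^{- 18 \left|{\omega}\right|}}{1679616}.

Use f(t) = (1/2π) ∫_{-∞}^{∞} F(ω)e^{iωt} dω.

f(t) = \frac{3}{\left(t^{2} + 324\right)^{3}}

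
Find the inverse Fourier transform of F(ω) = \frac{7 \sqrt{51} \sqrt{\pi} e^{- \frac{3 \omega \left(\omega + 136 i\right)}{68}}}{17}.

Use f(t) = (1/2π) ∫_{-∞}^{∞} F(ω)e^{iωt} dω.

f(t) = 7 e^{- \frac{17 \left(t - 6\right)^{2}}{3}}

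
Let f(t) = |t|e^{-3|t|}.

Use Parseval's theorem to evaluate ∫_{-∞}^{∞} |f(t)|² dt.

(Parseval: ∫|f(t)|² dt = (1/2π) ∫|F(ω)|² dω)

∫|f(t)|² dt = \frac{1}{54}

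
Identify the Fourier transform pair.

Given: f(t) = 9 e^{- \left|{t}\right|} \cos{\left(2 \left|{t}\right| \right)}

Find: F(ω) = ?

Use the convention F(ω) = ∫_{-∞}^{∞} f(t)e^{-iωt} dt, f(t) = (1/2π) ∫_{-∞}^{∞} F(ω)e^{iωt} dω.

F(ω) = \frac{18 \left(\omega^{2} + 5\right)}{\omega^{4} - 6 \omega^{2} + 25}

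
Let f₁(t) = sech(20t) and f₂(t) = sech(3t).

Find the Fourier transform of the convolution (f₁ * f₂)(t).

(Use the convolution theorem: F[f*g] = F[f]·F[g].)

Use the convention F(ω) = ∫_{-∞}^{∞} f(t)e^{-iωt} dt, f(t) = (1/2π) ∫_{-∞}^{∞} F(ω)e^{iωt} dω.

F[f₁*f₂](ω) = \frac{\pi^{2}}{60 \cosh{\left(\frac{\pi \omega}{40} \right)} \cosh{\left(\frac{\pi \omega}{6} \right)}}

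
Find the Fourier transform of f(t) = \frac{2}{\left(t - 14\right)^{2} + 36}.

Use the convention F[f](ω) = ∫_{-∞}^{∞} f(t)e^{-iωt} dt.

F(ω) = \frac{\pi e^{- 14 i \omega - 6 \left|{\omega}\right|}}{3}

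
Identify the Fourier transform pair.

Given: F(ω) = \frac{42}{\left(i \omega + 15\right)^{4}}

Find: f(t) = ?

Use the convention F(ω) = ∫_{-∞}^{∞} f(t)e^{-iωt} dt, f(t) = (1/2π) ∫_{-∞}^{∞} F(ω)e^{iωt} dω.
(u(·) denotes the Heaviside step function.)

f(t) = 7 t^{3} e^{- 15 t} u\left(t\right)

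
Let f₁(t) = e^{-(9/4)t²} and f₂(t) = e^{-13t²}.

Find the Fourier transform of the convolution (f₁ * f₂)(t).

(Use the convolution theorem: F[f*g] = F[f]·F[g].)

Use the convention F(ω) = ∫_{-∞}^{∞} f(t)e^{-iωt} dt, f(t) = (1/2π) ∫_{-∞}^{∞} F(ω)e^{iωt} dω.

F[f₁*f₂](ω) = \frac{2 \sqrt{13} \pi e^{- \frac{61 \omega^{2}}{468}}}{39}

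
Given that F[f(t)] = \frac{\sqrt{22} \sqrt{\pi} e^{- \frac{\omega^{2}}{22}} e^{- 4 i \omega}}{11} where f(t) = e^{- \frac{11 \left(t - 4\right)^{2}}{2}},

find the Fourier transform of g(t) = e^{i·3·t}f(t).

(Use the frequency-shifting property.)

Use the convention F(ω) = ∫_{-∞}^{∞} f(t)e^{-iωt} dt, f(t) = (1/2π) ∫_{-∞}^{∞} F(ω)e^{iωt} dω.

F[g](ω) = \frac{\sqrt{22} \sqrt{\pi} e^{- \frac{\left(\omega - 3\right) \left(\omega - 3 + 88 i\right)}{22}}}{11}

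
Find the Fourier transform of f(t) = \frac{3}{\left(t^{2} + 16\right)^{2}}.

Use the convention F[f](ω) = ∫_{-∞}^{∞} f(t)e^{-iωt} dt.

F(ω) = \frac{3 \pi \left(4 \left|{\omega}\right| + 1\right) e^{- 4 \left|{\omega}\right|}}{128}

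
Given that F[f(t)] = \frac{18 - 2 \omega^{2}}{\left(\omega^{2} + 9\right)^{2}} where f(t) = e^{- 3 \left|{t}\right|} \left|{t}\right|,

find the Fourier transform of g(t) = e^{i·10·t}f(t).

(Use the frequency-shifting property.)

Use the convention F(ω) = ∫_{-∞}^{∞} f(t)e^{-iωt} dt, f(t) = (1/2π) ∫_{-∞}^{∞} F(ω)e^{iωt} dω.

F[g](ω) = \frac{2 \left(9 - \left(\omega - 10\right)^{2}\right)}{\left(\left(\omega - 10\right)^{2} + 9\right)^{2}}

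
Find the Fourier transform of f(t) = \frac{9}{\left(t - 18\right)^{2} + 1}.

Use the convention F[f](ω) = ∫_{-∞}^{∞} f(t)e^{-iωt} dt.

F(ω) = 9 \pi e^{- 18 i \omega - \left|{\omega}\right|}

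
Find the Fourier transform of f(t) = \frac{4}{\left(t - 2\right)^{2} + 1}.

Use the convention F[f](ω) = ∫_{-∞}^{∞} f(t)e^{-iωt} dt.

F(ω) = 4 \pi e^{- 2 i \omega - \left|{\omega}\right|}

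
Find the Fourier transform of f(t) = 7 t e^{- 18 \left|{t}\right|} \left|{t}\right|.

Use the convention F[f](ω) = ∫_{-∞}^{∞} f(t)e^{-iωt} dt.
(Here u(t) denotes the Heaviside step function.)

F(ω) = \frac{28 i \omega \left(\omega^{2} - 972\right)}{\left(\omega^{2} + 324\right)^{3}}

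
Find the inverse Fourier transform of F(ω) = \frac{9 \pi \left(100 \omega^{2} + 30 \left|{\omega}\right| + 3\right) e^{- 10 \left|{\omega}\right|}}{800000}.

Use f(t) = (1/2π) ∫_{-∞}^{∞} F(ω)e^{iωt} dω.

f(t) = \frac{9}{\left(t^{2} + 100\right)^{3}}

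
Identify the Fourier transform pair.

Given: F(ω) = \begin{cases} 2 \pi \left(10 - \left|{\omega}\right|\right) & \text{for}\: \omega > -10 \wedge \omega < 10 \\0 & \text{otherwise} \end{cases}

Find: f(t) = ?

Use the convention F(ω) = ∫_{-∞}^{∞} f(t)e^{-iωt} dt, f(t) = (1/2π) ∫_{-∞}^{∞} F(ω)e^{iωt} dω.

f(t) = \frac{4 \sin^{2}{\left(5 t \right)}}{t^{2}}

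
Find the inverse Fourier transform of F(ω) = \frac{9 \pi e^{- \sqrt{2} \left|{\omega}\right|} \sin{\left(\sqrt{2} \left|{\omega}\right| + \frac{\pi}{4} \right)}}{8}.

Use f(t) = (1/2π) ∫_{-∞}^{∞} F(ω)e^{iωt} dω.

f(t) = \frac{9}{t^{4} + 16}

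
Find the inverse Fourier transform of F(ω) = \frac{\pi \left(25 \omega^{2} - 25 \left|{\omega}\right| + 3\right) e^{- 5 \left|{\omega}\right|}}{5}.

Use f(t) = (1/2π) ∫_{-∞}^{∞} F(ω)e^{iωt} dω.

f(t) = \frac{8 t^{4}}{\left(t^{2} + 25\right)^{3}}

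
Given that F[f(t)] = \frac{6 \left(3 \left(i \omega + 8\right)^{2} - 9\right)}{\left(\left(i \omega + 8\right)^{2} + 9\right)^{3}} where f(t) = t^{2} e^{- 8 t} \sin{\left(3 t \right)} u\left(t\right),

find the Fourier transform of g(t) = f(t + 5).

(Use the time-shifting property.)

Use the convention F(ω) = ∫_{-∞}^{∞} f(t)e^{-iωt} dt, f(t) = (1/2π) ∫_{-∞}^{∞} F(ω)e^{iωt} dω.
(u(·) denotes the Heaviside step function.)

F[g](ω) = \frac{18 \left(\left(i \omega + 8\right)^{2} - 3\right) e^{5 i \omega}}{\left(\left(i \omega + 8\right)^{2} + 9\right)^{3}}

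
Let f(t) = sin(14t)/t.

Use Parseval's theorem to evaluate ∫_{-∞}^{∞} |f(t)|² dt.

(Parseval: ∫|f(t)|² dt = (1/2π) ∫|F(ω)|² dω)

∫|f(t)|² dt = 14 \pi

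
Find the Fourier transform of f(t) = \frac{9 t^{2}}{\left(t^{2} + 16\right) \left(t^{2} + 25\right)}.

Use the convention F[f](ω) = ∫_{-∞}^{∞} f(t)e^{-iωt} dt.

F(ω) = \pi \left(5 - 4 e^{\left|{\omega}\right|}\right) e^{- 5 \left|{\omega}\right|}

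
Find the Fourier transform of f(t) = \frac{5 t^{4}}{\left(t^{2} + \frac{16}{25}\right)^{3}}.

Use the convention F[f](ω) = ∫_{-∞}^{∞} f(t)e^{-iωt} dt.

F(ω) = \frac{\pi \left(16 \omega^{2} - 100 \left|{\omega}\right| + 75\right) e^{- \frac{4 \left|{\omega}\right|}{5}}}{32}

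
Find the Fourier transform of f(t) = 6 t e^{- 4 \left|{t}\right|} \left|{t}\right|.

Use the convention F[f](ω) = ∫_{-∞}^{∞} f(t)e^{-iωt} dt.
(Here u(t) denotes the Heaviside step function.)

F(ω) = \frac{24 i \omega \left(\omega^{2} - 48\right)}{\left(\omega^{2} + 16\right)^{3}}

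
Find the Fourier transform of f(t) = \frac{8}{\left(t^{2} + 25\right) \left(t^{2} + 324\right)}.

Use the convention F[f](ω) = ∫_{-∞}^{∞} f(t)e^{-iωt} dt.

F(ω) = \frac{4 \pi \left(18 e^{13 \left|{\omega}\right|} - 5\right) e^{- 18 \left|{\omega}\right|}}{13455}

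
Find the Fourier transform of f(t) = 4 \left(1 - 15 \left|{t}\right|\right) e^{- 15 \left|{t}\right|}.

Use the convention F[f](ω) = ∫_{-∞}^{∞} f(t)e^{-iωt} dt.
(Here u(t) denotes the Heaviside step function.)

F(ω) = \frac{240 \omega^{2}}{\left(\omega^{2} + 225\right)^{2}}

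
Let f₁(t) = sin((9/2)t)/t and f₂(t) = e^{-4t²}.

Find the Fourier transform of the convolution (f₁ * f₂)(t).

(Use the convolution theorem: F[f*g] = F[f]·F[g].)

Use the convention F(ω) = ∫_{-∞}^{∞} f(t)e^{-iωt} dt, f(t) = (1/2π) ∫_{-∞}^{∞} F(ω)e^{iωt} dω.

F[f₁*f₂](ω) = \begin{cases} \frac{\pi^{\frac{3}{2}} e^{- \frac{\omega^{2}}{16}}}{2} & \text{for}\: \omega > - \frac{9}{2} \wedge \omega < \frac{9}{2} \\0 & \text{otherwise} \end{cases}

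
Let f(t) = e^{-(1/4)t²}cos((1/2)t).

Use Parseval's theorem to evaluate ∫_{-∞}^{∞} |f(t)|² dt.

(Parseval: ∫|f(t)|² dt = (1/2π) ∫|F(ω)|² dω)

∫|f(t)|² dt = \frac{\sqrt{2} \sqrt{\pi} \left(1 + e^{\frac{1}{2}}\right)}{2 e^{\frac{1}{2}}}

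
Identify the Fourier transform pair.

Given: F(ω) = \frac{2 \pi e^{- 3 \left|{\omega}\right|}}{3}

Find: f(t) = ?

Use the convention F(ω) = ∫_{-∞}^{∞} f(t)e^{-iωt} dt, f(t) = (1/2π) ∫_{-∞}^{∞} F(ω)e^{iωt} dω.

f(t) = \frac{2}{t^{2} + 9}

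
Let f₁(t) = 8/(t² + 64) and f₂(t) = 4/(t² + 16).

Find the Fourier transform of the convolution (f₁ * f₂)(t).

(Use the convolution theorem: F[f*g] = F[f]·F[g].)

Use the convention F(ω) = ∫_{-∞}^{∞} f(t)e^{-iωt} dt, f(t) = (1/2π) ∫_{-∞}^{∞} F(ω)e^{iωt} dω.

F[f₁*f₂](ω) = \pi^{2} e^{- 12 \left|{\omega}\right|}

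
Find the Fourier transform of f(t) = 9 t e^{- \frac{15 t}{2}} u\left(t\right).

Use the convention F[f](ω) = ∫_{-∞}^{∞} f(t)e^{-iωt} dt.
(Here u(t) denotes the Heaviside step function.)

F(ω) = \frac{36}{\left(2 i \omega + 15\right)^{2}}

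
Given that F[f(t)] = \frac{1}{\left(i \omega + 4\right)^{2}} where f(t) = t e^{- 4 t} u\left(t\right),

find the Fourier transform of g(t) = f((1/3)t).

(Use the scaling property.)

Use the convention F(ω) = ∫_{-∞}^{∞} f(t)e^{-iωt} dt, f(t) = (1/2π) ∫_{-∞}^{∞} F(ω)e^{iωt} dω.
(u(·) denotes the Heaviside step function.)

F[g](ω) = \frac{3}{\left(3 i \omega + 4\right)^{2}}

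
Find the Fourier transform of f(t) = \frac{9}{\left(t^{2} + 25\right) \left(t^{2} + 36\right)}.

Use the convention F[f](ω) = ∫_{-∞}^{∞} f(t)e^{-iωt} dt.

F(ω) = \frac{3 \pi \left(6 e^{\left|{\omega}\right|} - 5\right) e^{- 6 \left|{\omega}\right|}}{110}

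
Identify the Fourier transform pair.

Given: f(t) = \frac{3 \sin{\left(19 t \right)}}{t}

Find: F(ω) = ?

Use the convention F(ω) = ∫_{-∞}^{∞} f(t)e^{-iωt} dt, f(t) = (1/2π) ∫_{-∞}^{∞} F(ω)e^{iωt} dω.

F(ω) = \begin{cases} 3 \pi & \text{for}\: \omega > -19 \wedge \omega < 19 \\0 & \text{otherwise} \end{cases}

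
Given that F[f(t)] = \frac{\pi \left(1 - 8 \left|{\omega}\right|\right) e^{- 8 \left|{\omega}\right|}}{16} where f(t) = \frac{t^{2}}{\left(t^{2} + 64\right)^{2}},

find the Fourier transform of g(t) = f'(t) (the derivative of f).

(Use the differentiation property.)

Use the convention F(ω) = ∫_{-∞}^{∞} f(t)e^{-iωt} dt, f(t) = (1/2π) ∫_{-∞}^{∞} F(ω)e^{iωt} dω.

F[g](ω) = \frac{i \pi \omega \left(1 - 8 \left|{\omega}\right|\right) e^{- 8 \left|{\omega}\right|}}{16}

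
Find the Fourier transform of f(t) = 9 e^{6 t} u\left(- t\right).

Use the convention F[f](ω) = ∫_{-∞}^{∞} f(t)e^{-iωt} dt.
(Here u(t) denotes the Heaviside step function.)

F(ω) = - \frac{9}{i \omega - 6}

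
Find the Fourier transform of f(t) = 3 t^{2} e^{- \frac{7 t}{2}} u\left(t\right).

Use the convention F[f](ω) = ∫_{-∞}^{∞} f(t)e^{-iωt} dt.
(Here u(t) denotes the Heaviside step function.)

F(ω) = \frac{48}{\left(2 i \omega + 7\right)^{3}}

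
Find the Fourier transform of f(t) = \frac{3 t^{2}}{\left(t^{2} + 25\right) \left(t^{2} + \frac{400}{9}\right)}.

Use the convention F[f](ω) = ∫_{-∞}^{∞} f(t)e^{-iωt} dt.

F(ω) = - \frac{27 \pi e^{- 5 \left|{\omega}\right|}}{35} + \frac{36 \pi e^{- \frac{20 \left|{\omega}\right|}{3}}}{35}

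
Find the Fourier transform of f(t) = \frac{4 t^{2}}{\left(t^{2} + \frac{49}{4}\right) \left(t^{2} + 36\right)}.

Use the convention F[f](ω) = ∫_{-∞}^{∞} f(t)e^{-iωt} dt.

F(ω) = \frac{96 \pi e^{- 6 \left|{\omega}\right|}}{95} - \frac{56 \pi e^{- \frac{7 \left|{\omega}\right|}{2}}}{95}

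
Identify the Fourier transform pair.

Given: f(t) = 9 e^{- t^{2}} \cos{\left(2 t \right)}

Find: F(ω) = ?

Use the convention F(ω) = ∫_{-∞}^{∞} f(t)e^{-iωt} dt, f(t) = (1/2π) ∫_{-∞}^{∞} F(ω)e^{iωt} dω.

F(ω) = \frac{9 \sqrt{\pi} \left(e^{2 \omega} + 1\right) e^{- \frac{\omega^{2}}{4} - \omega - 1}}{2}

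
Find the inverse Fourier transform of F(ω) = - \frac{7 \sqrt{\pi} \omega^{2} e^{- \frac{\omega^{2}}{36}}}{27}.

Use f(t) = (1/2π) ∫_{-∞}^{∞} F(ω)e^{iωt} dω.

f(t) = 7 \left(36 t^{2} - 2\right) e^{- 9 t^{2}}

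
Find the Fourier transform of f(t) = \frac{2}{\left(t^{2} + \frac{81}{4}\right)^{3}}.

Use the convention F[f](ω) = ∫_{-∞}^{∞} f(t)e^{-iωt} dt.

F(ω) = \frac{2 \pi \left(27 \omega^{2} + 18 \left|{\omega}\right| + 4\right) e^{- \frac{9 \left|{\omega}\right|}{2}}}{19683}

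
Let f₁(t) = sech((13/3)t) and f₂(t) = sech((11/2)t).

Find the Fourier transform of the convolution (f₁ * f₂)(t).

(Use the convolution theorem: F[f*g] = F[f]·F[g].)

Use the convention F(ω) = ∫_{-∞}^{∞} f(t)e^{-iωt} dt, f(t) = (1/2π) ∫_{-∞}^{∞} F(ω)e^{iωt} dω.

F[f₁*f₂](ω) = \frac{6 \pi^{2}}{143 \cosh{\left(\frac{\pi \omega}{11} \right)} \cosh{\left(\frac{3 \pi \omega}{26} \right)}}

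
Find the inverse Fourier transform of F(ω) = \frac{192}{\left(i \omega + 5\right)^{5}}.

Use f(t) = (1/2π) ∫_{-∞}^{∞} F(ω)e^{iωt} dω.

f(t) = 8 t^{4} e^{- 5 t} u\left(t\right)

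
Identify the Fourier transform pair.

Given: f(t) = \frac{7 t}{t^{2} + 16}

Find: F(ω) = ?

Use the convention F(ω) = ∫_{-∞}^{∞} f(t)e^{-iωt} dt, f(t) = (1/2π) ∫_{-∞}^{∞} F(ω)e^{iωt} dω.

F(ω) = - 7 i \pi e^{- 4 \left|{\omega}\right|} \operatorname{sign}{\left(\omega \right)}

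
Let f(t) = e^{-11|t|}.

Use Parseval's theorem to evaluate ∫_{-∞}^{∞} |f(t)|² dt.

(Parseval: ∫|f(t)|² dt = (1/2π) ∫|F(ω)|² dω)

∫|f(t)|² dt = \frac{1}{11}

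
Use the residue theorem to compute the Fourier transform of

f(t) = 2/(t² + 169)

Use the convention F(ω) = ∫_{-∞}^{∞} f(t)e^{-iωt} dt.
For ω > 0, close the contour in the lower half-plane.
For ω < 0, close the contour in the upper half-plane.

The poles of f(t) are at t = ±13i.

Let g(z) = f(z)e^{-iωz}; for large |z| the factor e^{-iωz} decays in the lower half-plane when ω > 0 and in the upper half-plane when ω < 0.

Case ω > 0 (lower half-plane, clockwise contour ⇒ F(ω) = -2πi·ΣRes):
  Res_{z = - 13 i} g(z) = \frac{i e^{- 13 \omega}}{13}
  F(ω) = -2πi·ΣRes = \frac{2 \pi e^{- 13 \omega}}{13}

Case ω < 0 (upper half-plane, counterclockwise contour ⇒ F(ω) = +2πi·ΣRes):
  Res_{z = 13 i} g(z) = - \frac{i e^{13 \omega}}{13}
  F(ω) = 2πi·ΣRes = \frac{2 \pi e^{13 \omega}}{13}

Both cases combine into a single formula in |ω|:

F(ω) = \frac{2 \pi e^{- 13 \left|{\omega}\right|}}{13}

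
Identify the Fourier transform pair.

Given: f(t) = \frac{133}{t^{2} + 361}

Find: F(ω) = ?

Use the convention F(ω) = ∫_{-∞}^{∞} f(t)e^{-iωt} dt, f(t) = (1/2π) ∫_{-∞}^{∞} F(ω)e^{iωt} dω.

F(ω) = 7 \pi e^{- 19 \left|{\omega}\right|}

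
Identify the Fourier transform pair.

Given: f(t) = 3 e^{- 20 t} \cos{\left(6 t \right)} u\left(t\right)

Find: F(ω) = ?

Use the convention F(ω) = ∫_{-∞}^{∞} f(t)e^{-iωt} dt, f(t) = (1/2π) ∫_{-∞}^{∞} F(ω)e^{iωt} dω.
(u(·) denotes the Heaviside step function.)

F(ω) = \frac{3 \left(i \omega + 20\right)}{\left(i \omega + 20\right)^{2} + 36}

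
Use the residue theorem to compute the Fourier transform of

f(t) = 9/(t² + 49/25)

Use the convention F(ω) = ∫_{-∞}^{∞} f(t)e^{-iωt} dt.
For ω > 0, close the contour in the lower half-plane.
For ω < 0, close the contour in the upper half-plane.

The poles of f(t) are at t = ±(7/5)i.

Let g(z) = f(z)e^{-iωz}; for large |z| the factor e^{-iωz} decays in the lower half-plane when ω > 0 and in the upper half-plane when ω < 0.

Case ω > 0 (lower half-plane, clockwise contour ⇒ F(ω) = -2πi·ΣRes):
  Res_{z = - \frac{7 i}{5}} g(z) = \frac{45 i e^{- \frac{7 \omega}{5}}}{14}
  F(ω) = -2πi·ΣRes = \frac{45 \pi e^{- \frac{7 \omega}{5}}}{7}

Case ω < 0 (upper half-plane, counterclockwise contour ⇒ F(ω) = +2πi·ΣRes):
  Res_{z = \frac{7 i}{5}} g(z) = - \frac{45 i e^{\frac{7 \omega}{5}}}{14}
  F(ω) = 2πi·ΣRes = \frac{45 \pi e^{\frac{7 \omega}{5}}}{7}

Both cases combine into a single formula in |ω|:

F(ω) = \frac{45 \pi e^{- \frac{7 \left|{\omega}\right|}{5}}}{7}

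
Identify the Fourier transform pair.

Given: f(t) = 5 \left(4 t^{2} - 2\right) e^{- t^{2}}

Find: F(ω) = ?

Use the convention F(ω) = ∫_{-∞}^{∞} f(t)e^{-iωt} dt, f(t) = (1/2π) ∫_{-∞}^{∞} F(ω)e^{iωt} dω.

F(ω) = - 5 \sqrt{\pi} \omega^{2} e^{- \frac{\omega^{2}}{4}}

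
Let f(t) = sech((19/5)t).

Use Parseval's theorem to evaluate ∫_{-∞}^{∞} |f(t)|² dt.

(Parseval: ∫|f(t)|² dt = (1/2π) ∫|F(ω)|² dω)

∫|f(t)|² dt = \frac{10}{19}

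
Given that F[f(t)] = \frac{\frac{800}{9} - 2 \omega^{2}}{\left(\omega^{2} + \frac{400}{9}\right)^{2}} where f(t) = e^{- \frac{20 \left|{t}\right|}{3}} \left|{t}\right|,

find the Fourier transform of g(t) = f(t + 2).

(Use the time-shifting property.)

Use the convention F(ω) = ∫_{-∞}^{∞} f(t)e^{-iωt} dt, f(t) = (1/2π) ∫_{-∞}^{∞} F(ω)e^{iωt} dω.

F[g](ω) = \frac{\left(7200 - 162 \omega^{2}\right) e^{2 i \omega}}{\left(9 \omega^{2} + 400\right)^{2}}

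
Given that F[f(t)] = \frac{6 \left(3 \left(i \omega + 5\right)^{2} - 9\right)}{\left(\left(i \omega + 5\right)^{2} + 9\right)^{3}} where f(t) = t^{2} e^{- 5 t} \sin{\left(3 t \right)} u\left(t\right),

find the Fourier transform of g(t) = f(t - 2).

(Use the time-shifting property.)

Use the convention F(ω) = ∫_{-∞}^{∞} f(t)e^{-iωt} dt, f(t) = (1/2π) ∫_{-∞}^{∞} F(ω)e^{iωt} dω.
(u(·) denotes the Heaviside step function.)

F[g](ω) = \frac{18 \left(\left(i \omega + 5\right)^{2} - 3\right) e^{- 2 i \omega}}{\left(\left(i \omega + 5\right)^{2} + 9\right)^{3}}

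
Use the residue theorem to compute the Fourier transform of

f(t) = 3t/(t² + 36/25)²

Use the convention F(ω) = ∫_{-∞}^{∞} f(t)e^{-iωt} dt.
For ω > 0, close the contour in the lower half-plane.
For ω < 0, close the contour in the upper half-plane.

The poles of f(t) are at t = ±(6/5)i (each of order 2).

Let g(z) = f(z)e^{-iωz}; for large |z| the factor e^{-iωz} decays in the lower half-plane when ω > 0 and in the upper half-plane when ω < 0.

Case ω > 0 (lower half-plane, clockwise contour ⇒ F(ω) = -2πi·ΣRes):
  Res_{z = - \frac{6 i}{5}} g(z) = \frac{5 \omega e^{- \frac{6 \omega}{5}}}{8} (pole of order 2)
  F(ω) = -2πi·ΣRes = - \frac{5 i \pi \omega e^{- \frac{6 \omega}{5}}}{4}

Case ω < 0 (upper half-plane, counterclockwise contour ⇒ F(ω) = +2πi·ΣRes):
  Res_{z = \frac{6 i}{5}} g(z) = - \frac{5 \omega e^{\frac{6 \omega}{5}}}{8} (pole of order 2)
  F(ω) = 2πi·ΣRes = - \frac{5 i \pi \omega e^{\frac{6 \omega}{5}}}{4}

Both cases combine into a single formula in |ω|:

F(ω) = - \frac{5 i \pi \omega e^{- \frac{6 \left|{\omega}\right|}{5}}}{4}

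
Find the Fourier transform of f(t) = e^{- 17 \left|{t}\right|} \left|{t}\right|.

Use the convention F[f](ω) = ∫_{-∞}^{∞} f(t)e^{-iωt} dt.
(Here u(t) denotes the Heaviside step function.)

F(ω) = \frac{2 \left(289 - \omega^{2}\right)}{\left(\omega^{2} + 289\right)^{2}}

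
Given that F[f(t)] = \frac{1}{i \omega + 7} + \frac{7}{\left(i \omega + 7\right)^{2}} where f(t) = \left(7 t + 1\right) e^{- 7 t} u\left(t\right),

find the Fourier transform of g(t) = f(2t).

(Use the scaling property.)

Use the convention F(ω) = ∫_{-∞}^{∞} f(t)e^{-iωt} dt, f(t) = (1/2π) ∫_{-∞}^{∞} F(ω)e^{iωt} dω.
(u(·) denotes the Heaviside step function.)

F[g](ω) = \frac{- i \omega - 28}{\omega^{2} - 28 i \omega - 196}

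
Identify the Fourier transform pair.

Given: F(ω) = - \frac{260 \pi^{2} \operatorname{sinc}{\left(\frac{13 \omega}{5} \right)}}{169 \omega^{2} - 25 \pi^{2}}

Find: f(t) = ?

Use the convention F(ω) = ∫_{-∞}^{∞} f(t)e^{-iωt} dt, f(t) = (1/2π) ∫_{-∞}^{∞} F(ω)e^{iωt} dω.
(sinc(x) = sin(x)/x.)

f(t) = 4 \left(\begin{cases} \cos^{2}{\left(\frac{5 \pi t}{26} \right)} & \text{for}\: \left|{t}\right| < \frac{13}{5} \\0 & \text{otherwise} \end{cases}\right)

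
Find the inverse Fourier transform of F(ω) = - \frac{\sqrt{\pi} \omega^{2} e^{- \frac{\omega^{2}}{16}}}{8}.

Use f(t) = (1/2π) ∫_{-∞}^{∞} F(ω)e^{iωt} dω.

f(t) = \left(16 t^{2} - 2\right) e^{- 4 t^{2}}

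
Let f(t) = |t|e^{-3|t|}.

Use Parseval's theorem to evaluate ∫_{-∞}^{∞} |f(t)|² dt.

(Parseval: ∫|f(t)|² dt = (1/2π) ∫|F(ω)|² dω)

∫|f(t)|² dt = \frac{1}{54}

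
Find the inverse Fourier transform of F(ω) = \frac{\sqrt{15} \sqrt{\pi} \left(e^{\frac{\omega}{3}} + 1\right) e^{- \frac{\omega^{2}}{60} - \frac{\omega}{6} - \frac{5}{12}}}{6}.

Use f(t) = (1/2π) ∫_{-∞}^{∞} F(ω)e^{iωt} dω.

f(t) = 5 e^{- 15 t^{2}} \cos{\left(5 t \right)}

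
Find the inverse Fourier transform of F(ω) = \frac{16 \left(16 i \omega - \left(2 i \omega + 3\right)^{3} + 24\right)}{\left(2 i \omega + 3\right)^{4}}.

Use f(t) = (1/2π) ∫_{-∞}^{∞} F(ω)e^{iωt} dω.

f(t) = 8 \left(t^{2} - 1\right) e^{- \frac{3 t}{2}} u\left(t\right)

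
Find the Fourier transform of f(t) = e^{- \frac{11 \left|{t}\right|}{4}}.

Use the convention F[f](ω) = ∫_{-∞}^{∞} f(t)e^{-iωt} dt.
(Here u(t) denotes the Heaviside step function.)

F(ω) = \frac{88}{16 \omega^{2} + 121}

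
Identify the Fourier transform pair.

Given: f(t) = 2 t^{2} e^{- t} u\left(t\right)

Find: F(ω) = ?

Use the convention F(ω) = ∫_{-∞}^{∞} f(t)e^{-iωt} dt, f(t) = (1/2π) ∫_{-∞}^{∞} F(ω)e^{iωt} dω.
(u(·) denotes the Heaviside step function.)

F(ω) = \frac{4}{\left(i \omega + 1\right)^{3}}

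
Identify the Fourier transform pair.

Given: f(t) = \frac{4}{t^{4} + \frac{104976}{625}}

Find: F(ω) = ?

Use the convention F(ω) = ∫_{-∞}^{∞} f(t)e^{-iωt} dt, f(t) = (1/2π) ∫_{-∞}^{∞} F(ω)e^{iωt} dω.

F(ω) = \frac{125 \pi e^{- \frac{9 \sqrt{2} \left|{\omega}\right|}{5}} \sin{\left(\frac{9 \sqrt{2} \left|{\omega}\right|}{5} + \frac{\pi}{4} \right)}}{1458}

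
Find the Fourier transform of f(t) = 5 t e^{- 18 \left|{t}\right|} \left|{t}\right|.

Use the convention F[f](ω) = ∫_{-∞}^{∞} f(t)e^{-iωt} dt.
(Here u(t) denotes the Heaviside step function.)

F(ω) = \frac{20 i \omega \left(\omega^{2} - 972\right)}{\left(\omega^{2} + 324\right)^{3}}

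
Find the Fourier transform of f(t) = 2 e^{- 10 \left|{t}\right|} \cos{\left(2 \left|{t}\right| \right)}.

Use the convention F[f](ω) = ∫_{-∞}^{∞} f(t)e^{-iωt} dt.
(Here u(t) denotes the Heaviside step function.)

F(ω) = \frac{40 \left(\omega^{2} + 104\right)}{\omega^{4} + 192 \omega^{2} + 10816}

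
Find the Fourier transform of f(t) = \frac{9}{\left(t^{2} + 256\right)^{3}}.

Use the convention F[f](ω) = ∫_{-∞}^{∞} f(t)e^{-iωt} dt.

F(ω) = \frac{9 \pi \left(256 \omega^{2} + 48 \left|{\omega}\right| + 3\right) e^{- 16 \left|{\omega}\right|}}{8388608}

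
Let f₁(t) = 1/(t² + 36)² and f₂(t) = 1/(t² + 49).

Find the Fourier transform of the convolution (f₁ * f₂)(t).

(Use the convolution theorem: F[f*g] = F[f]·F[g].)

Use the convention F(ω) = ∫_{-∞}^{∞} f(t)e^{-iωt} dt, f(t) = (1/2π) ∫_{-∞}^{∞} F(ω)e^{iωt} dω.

F[f₁*f₂](ω) = \frac{\pi^{2} \left(6 \left|{\omega}\right| + 1\right) e^{- 13 \left|{\omega}\right|}}{3024}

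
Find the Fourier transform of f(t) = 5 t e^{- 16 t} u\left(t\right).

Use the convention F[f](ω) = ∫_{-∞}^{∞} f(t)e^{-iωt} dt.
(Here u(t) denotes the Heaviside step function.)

F(ω) = \frac{5}{\left(i \omega + 16\right)^{2}}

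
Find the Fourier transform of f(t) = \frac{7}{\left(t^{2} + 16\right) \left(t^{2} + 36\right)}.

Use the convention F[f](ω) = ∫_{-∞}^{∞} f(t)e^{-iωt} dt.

F(ω) = \frac{7 \pi \left(3 e^{2 \left|{\omega}\right|} - 2\right) e^{- 6 \left|{\omega}\right|}}{240}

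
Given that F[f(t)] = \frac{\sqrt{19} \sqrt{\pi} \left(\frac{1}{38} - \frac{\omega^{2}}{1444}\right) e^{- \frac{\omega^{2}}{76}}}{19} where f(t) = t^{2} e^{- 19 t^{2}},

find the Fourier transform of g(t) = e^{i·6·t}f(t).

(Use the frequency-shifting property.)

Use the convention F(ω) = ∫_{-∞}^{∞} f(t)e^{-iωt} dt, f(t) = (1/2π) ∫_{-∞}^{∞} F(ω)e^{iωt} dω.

F[g](ω) = \frac{\sqrt{19} \sqrt{\pi} \left(38 - \left(\omega - 6\right)^{2}\right) e^{- \frac{\left(\omega - 6\right)^{2}}{76}}}{27436}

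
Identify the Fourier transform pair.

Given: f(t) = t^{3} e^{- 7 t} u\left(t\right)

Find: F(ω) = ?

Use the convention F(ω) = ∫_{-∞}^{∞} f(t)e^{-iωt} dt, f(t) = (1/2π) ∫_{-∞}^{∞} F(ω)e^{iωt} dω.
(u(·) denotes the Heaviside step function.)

F(ω) = \frac{6}{\left(i \omega + 7\right)^{4}}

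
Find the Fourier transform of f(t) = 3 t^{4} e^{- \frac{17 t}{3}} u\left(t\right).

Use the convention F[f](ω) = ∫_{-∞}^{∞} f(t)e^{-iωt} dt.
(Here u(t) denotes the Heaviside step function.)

F(ω) = \frac{17496}{\left(3 i \omega + 17\right)^{5}}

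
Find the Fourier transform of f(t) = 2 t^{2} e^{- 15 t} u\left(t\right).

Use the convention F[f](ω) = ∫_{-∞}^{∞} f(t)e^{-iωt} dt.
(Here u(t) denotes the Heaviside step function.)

F(ω) = \frac{4}{\left(i \omega + 15\right)^{3}}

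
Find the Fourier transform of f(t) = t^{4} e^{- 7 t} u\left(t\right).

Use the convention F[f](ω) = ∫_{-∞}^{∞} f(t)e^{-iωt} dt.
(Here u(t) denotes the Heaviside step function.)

F(ω) = \frac{24}{\left(i \omega + 7\right)^{5}}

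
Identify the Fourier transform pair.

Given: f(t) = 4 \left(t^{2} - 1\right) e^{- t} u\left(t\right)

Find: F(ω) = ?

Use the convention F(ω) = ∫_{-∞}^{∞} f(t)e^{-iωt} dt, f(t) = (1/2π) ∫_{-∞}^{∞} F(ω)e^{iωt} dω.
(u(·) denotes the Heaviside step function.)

F(ω) = \frac{4 \left(2 i \omega - \left(i \omega + 1\right)^{3} + 2\right)}{\left(i \omega + 1\right)^{4}}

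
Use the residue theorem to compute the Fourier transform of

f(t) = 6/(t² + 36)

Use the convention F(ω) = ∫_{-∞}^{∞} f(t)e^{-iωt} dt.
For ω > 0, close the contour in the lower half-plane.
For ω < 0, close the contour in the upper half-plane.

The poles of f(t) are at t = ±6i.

Let g(z) = f(z)e^{-iωz}; for large |z| the factor e^{-iωz} decays in the lower half-plane when ω > 0 and in the upper half-plane when ω < 0.

Case ω > 0 (lower half-plane, clockwise contour ⇒ F(ω) = -2πi·ΣRes):
  Res_{z = - 6 i} g(z) = \frac{i e^{- 6 \omega}}{2}
  F(ω) = -2πi·ΣRes = \pi e^{- 6 \omega}

Case ω < 0 (upper half-plane, counterclockwise contour ⇒ F(ω) = +2πi·ΣRes):
  Res_{z = 6 i} g(z) = - \frac{i e^{6 \omega}}{2}
  F(ω) = 2πi·ΣRes = \pi e^{6 \omega}

Both cases combine into a single formula in |ω|:

F(ω) = \pi e^{- 6 \left|{\omega}\right|}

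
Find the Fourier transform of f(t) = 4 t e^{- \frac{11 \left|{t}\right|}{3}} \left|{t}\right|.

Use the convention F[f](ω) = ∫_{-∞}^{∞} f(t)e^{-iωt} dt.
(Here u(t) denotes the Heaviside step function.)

F(ω) = \frac{3888 i \omega \left(3 \omega^{2} - 121\right)}{\left(9 \omega^{2} + 121\right)^{3}}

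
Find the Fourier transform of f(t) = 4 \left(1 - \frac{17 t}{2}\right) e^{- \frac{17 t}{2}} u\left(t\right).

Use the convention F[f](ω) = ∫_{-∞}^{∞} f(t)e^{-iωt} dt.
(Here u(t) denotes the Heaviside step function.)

F(ω) = \frac{16 i \omega}{- 4 \omega^{2} + 68 i \omega + 289}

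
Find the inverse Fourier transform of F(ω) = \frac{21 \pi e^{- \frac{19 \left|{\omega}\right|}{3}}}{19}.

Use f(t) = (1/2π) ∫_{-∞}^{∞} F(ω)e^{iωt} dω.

f(t) = \frac{7}{t^{2} + \frac{361}{9}}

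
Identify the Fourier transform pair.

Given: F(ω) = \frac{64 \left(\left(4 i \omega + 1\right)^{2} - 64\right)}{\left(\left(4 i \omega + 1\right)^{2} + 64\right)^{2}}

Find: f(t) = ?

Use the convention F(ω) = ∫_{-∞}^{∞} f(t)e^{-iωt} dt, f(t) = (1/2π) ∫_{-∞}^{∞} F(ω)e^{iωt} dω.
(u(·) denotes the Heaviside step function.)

f(t) = 4 t e^{- \frac{t}{4}} \cos{\left(2 t \right)} u\left(t\right)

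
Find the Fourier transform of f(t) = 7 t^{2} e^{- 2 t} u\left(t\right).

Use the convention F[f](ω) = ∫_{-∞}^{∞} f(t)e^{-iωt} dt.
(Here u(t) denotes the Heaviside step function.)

F(ω) = \frac{14}{\left(i \omega + 2\right)^{3}}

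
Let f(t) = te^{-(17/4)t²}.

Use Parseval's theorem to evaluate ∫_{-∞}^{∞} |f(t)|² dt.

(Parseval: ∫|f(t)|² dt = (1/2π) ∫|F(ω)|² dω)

∫|f(t)|² dt = \frac{\sqrt{34} \sqrt{\pi}}{289}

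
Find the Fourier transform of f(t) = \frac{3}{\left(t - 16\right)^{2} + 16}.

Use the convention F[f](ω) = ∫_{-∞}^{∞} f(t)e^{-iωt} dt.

F(ω) = \frac{3 \pi e^{- 16 i \omega - 4 \left|{\omega}\right|}}{4}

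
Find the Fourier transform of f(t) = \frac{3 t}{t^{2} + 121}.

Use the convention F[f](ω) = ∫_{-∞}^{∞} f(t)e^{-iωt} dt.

F(ω) = - 3 i \pi e^{- 11 \left|{\omega}\right|} \operatorname{sign}{\left(\omega \right)}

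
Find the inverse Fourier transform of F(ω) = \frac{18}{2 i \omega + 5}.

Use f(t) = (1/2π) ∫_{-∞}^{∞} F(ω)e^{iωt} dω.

f(t) = 9 e^{- \frac{5 t}{2}} u\left(t\right)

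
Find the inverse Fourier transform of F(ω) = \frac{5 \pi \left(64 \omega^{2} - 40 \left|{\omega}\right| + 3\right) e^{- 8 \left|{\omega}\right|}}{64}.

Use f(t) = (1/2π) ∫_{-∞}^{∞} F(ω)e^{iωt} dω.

f(t) = \frac{5 t^{4}}{\left(t^{2} + 64\right)^{3}}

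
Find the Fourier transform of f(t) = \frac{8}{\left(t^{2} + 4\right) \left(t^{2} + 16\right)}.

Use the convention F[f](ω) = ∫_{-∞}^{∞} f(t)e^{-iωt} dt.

F(ω) = \frac{\pi \left(2 e^{2 \left|{\omega}\right|} - 1\right) e^{- 4 \left|{\omega}\right|}}{6}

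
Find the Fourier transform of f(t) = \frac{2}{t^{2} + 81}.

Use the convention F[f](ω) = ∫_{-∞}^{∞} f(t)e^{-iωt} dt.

F(ω) = \frac{2 \pi e^{- 9 \left|{\omega}\right|}}{9}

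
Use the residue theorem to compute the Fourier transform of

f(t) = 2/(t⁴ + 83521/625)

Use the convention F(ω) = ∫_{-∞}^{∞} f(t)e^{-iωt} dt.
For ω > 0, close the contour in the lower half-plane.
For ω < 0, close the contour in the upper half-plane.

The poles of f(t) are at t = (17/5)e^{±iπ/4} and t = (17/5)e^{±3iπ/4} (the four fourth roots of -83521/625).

Let g(z) = f(z)e^{-iωz}; for large |z| the factor e^{-iωz} decays in the lower half-plane when ω > 0 and in the upper half-plane when ω < 0.

Case ω > 0 (lower half-plane, clockwise contour ⇒ F(ω) = -2πi·ΣRes):
  Res_{z = - \frac{17 \sqrt{2}}{10} - \frac{17 \sqrt{2} i}{10}} g(z) = \frac{125 \sqrt{2} i \left(1 - i\right) e^{\frac{17 \sqrt{2} \omega \left(-1 + i\right)}{10}}}{19652}
  Res_{z = \frac{17 \sqrt{2}}{10} - \frac{17 \sqrt{2} i}{10}} g(z) = \frac{125 \sqrt{2} i \left(1 + i\right) e^{- \frac{17 \sqrt{2} \omega \left(1 + i\right)}{10}}}{19652}
  F(ω) = -2πi·ΣRes = \frac{125 \sqrt{2} \pi \left(1 - i\right) \left(e^{\frac{17 \sqrt{2} i \omega}{5}} + i\right) e^{- \frac{17 \sqrt{2} \omega \left(1 + i\right)}{10}}}{9826} = \frac{250 \pi e^{- \frac{17 \sqrt{2} \omega}{10}} \sin{\left(\frac{17 \sqrt{2} \omega}{10} + \frac{\pi}{4} \right)}}{4913}

Case ω < 0 (upper half-plane, counterclockwise contour ⇒ F(ω) = +2πi·ΣRes):
  Res_{z = \frac{17 \sqrt{2}}{10} + \frac{17 \sqrt{2} i}{10}} g(z) = \frac{125 \sqrt{2} i \left(-1 + i\right) e^{\frac{17 \sqrt{2} \omega \left(1 - i\right)}{10}}}{19652}
  Res_{z = - \frac{17 \sqrt{2}}{10} + \frac{17 \sqrt{2} i}{10}} g(z) = \frac{125 \sqrt{2} \left(1 - i\right) e^{\frac{17 \sqrt{2} \omega \left(1 + i\right)}{10}}}{19652}
  F(ω) = 2πi·ΣRes = - \frac{125 \sqrt{2} i \pi \left(i \left(1 - i\right) e^{\frac{17 \sqrt{2} \omega \left(1 - i\right)}{10}} - \left(1 - i\right) e^{\frac{17 \sqrt{2} \omega \left(1 + i\right)}{10}}\right)}{9826} = \frac{250 \pi e^{\frac{17 \sqrt{2} \omega}{10}} \cos{\left(\frac{17 \sqrt{2} \omega}{10} + \frac{\pi}{4} \right)}}{4913}

Both cases combine into a single formula in |ω|:

F(ω) = \frac{250 \pi e^{- \frac{17 \sqrt{2} \left|{\omega}\right|}{10}} \sin{\left(\frac{17 \sqrt{2} \left|{\omega}\right|}{10} + \frac{\pi}{4} \right)}}{4913}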